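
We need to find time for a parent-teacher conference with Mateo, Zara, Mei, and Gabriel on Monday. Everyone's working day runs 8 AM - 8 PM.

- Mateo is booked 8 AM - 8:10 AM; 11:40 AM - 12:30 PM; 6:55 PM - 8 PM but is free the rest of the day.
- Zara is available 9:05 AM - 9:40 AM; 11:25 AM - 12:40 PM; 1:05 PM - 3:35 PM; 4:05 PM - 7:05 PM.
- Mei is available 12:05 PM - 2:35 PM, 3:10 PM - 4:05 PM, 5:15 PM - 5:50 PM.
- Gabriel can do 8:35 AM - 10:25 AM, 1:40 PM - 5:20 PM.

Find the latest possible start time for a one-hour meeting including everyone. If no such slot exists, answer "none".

none

Mateo free: 08:10-11:40, 12:30-18:55 (invert busy blocks within the working day).
Zara free: 09:05-09:40, 11:25-12:40, 13:05-15:35, 16:05-19:05.
Mei free: 12:05-14:35, 15:10-16:05, 17:15-17:50.
Gabriel free: 08:35-10:25, 13:40-17:20.
Mateo ∩ Zara: 09:05-09:40, 11:25-11:40, 12:30-12:40, 13:05-15:35, 16:05-18:55.
Mateo ∩ Zara ∩ Mei: 12:30-12:40, 13:05-14:35, 15:10-15:35, 17:15-17:50.
Mateo ∩ Zara ∩ Mei ∩ Gabriel: 13:40-14:35, 15:10-15:35, 17:15-17:20.
No common window is at least 60 minutes long.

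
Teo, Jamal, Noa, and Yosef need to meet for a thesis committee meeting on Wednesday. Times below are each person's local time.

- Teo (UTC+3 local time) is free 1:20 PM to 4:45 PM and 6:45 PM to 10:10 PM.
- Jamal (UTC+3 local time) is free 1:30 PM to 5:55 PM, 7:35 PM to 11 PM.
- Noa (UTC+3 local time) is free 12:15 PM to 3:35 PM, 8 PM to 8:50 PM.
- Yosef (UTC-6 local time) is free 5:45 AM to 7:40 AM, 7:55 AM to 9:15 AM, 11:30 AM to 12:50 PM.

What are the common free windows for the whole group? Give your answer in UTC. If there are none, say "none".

Teo in UTC: 10:20-13:45, 15:45-19:10 (subtract 3h to convert from UTC+3).
Jamal in UTC: 10:30-14:55, 16:35-20:00 (subtract 3h to convert from UTC+3).
Noa in UTC: 09:15-12:35, 17:00-17:50 (subtract 3h to convert from UTC+3).
Yosef in UTC: 11:45-13:40, 13:55-15:15, 17:30-18:50 (add 6h to convert from UTC-6).
Teo ∩ Jamal: 10:30-13:45, 16:35-19:10.
Teo ∩ Jamal ∩ Noa: 10:30-12:35, 17:00-17:50.
Teo ∩ Jamal ∩ Noa ∩ Yosef: 11:45-12:35, 17:30-17:50.

11:45-12:35, 17:30-17:50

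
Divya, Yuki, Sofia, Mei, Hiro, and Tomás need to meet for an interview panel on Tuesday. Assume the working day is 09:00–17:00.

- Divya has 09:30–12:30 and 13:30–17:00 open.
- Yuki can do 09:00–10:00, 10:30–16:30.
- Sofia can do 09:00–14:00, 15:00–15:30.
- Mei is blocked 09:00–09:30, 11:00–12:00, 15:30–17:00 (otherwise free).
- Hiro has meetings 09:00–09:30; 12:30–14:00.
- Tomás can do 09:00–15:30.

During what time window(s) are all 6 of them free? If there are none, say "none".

09:30-10:00, 10:30-11:00, 12:00-12:30, 15:00-15:30

Divya free: 09:30-12:30, 13:30-17:00.
Yuki free: 09:00-10:00, 10:30-16:30.
Sofia free: 09:00-14:00, 15:00-15:30.
Mei free: 09:30-11:00, 12:00-15:30 (invert busy blocks within the working day).
Hiro free: 09:30-12:30, 14:00-17:00 (invert busy blocks within the working day).
Tomás free: 09:00-15:30.
Divya ∩ Yuki: 09:30-10:00, 10:30-12:30, 13:30-16:30.
Divya ∩ Yuki ∩ Sofia: 09:30-10:00, 10:30-12:30, 13:30-14:00, 15:00-15:30.
Divya ∩ Yuki ∩ Sofia ∩ Mei: 09:30-10:00, 10:30-11:00, 12:00-12:30, 13:30-14:00, 15:00-15:30.
Divya ∩ Yuki ∩ Sofia ∩ Mei ∩ Hiro: 09:30-10:00, 10:30-11:00, 12:00-12:30, 15:00-15:30.
Divya ∩ Yuki ∩ Sofia ∩ Mei ∩ Hiro ∩ Tomás: 09:30-10:00, 10:30-11:00, 12:00-12:30, 15:00-15:30.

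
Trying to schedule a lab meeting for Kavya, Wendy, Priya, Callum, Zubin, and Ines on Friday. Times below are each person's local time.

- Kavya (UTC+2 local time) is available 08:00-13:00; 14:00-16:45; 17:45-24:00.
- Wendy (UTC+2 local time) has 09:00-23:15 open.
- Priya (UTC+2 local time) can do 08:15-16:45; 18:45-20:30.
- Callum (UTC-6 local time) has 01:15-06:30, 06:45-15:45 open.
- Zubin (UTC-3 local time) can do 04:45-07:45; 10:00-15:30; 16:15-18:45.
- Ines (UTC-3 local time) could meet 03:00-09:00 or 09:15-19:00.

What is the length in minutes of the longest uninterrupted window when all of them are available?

180

Kavya in UTC: 06:00-11:00, 12:00-14:45, 15:45-22:00 (subtract 2h to convert from UTC+2).
Wendy in UTC: 07:00-21:15 (subtract 2h to convert from UTC+2).
Priya in UTC: 06:15-14:45, 16:45-18:30 (subtract 2h to convert from UTC+2).
Callum in UTC: 07:15-12:30, 12:45-21:45 (add 6h to convert from UTC-6).
Zubin in UTC: 07:45-10:45, 13:00-18:30, 19:15-21:45 (add 3h to convert from UTC-3).
Ines in UTC: 06:00-12:00, 12:15-22:00 (add 3h to convert from UTC-3).
Kavya ∩ Wendy: 07:00-11:00, 12:00-14:45, 15:45-21:15.
Kavya ∩ Wendy ∩ Priya: 07:00-11:00, 12:00-14:45, 16:45-18:30.
Kavya ∩ Wendy ∩ Priya ∩ Callum: 07:15-11:00, 12:00-12:30, 12:45-14:45, 16:45-18:30.
Kavya ∩ Wendy ∩ Priya ∩ Callum ∩ Zubin: 07:45-10:45, 13:00-14:45, 16:45-18:30.
Kavya ∩ Wendy ∩ Priya ∩ Callum ∩ Zubin ∩ Ines: 07:45-10:45, 13:00-14:45, 16:45-18:30.
Those are the intersection windows.
The longest is 07:45-10:45 at 180 minutes.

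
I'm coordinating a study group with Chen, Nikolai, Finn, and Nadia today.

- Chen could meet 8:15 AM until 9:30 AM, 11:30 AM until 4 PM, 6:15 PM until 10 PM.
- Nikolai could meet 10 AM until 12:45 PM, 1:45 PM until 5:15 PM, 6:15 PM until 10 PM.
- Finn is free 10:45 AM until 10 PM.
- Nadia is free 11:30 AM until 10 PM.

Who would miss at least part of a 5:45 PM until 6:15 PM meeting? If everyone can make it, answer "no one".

Chen, Nikolai

Chen: not fully free for 17:45-18:15. Nikolai: not fully free for 17:45-18:15. Finn: free for 17:45-18:15. Nadia: free for 17:45-18:15.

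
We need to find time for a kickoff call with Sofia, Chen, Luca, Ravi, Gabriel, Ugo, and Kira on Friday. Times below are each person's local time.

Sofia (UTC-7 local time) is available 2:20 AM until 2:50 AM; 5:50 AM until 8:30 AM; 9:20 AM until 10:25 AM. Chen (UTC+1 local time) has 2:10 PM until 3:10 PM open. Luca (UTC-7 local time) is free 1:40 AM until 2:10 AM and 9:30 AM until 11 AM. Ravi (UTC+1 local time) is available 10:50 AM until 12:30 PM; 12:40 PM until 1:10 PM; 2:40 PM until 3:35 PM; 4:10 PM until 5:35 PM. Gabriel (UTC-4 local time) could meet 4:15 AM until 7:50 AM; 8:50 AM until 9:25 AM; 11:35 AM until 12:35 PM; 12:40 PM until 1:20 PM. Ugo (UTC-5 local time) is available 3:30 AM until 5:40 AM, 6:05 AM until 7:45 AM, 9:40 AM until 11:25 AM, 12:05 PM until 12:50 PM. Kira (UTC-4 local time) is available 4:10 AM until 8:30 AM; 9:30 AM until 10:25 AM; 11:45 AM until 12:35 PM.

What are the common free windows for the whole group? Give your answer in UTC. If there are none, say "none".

Sofia in UTC: 09:20-09:50, 12:50-15:30, 16:20-17:25 (add 7h to convert from UTC-7).
Chen in UTC: 13:10-14:10 (subtract 1h to convert from UTC+1).
Luca in UTC: 08:40-09:10, 16:30-18:00 (add 7h to convert from UTC-7).
Ravi in UTC: 09:50-11:30, 11:40-12:10, 13:40-14:35, 15:10-16:35 (subtract 1h to convert from UTC+1).
Gabriel in UTC: 08:15-11:50, 12:50-13:25, 15:35-16:35, 16:40-17:20 (add 4h to convert from UTC-4).
Ugo in UTC: 08:30-10:40, 11:05-12:45, 14:40-16:25, 17:05-17:50 (add 5h to convert from UTC-5).
Kira in UTC: 08:10-12:30, 13:30-14:25, 15:45-16:35 (add 4h to convert from UTC-4).
Sofia ∩ Chen: 13:10-14:10.
Sofia ∩ Chen ∩ Luca: ∅.
Sofia ∩ Chen ∩ Luca ∩ Ravi: ∅.
Sofia ∩ Chen ∩ Luca ∩ Ravi ∩ Gabriel: ∅.
Sofia ∩ Chen ∩ Luca ∩ Ravi ∩ Gabriel ∩ Ugo: ∅.
Sofia ∩ Chen ∩ Luca ∩ Ravi ∩ Gabriel ∩ Ugo ∩ Kira: ∅.
There is no time when everyone is free.

none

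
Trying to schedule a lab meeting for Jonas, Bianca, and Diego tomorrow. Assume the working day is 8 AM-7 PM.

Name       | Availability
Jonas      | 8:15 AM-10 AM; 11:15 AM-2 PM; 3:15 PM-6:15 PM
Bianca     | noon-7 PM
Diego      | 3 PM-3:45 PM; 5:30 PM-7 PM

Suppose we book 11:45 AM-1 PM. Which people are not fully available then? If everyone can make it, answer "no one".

Bianca, Diego

Jonas: free for 11:45-13:00. Bianca: not fully free for 11:45-13:00. Diego: not fully free for 11:45-13:00.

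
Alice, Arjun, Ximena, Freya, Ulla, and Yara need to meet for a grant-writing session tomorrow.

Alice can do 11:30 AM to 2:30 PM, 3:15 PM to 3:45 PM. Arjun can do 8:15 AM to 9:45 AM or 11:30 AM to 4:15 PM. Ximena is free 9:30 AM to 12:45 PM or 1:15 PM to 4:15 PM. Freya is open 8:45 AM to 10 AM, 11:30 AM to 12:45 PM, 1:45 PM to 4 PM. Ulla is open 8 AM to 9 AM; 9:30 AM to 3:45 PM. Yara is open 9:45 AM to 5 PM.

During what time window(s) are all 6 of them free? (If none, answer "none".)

11:30-12:45, 13:45-14:30, 15:15-15:45

Alice ∩ Arjun: 11:30-14:30, 15:15-15:45.
Alice ∩ Arjun ∩ Ximena: 11:30-12:45, 13:15-14:30, 15:15-15:45.
Alice ∩ Arjun ∩ Ximena ∩ Freya: 11:30-12:45, 13:45-14:30, 15:15-15:45.
Alice ∩ Arjun ∩ Ximena ∩ Freya ∩ Ulla: 11:30-12:45, 13:45-14:30, 15:15-15:45.
Alice ∩ Arjun ∩ Ximena ∩ Freya ∩ Ulla ∩ Yara: 11:30-12:45, 13:45-14:30, 15:15-15:45.
So the common availability across everyone is 11:30-12:45, 13:45-14:30, 15:15-15:45.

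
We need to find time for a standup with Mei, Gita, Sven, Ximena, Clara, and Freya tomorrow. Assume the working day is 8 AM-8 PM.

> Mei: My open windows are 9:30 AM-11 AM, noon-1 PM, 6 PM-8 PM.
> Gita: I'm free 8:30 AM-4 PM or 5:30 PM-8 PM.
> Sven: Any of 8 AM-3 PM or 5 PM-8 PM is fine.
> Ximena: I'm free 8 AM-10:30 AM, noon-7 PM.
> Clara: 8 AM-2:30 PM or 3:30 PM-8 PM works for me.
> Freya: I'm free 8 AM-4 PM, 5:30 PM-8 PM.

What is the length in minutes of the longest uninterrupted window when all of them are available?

Mei ∩ Gita: 09:30-11:00, 12:00-13:00, 18:00-20:00.
Mei ∩ Gita ∩ Sven: 09:30-11:00, 12:00-13:00, 18:00-20:00.
Mei ∩ Gita ∩ Sven ∩ Ximena: 09:30-10:30, 12:00-13:00, 18:00-19:00.
Mei ∩ Gita ∩ Sven ∩ Ximena ∩ Clara: 09:30-10:30, 12:00-13:00, 18:00-19:00.
Mei ∩ Gita ∩ Sven ∩ Ximena ∩ Clara ∩ Freya: 09:30-10:30, 12:00-13:00, 18:00-19:00.
So the common availability across everyone is 09:30-10:30, 12:00-13:00, 18:00-19:00.
The longest is 09:30-10:30 at 60 minutes.

60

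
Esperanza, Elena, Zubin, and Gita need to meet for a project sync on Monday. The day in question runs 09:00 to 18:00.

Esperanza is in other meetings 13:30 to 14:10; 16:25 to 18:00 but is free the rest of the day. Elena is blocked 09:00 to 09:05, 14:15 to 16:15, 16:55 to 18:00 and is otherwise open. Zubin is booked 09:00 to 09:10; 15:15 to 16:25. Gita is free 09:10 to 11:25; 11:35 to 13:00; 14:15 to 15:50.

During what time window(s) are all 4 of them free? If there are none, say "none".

Esperanza free: 09:00-13:30, 14:10-16:25 (invert busy blocks within the working day).
Elena free: 09:05-14:15, 16:15-16:55 (invert busy blocks within the working day).
Zubin free: 09:10-15:15, 16:25-18:00 (invert busy blocks within the working day).
Gita free: 09:10-11:25, 11:35-13:00, 14:15-15:50.
Esperanza ∩ Elena: 09:05-13:30, 14:10-14:15, 16:15-16:25.
Esperanza ∩ Elena ∩ Zubin: 09:10-13:30, 14:10-14:15.
Esperanza ∩ Elena ∩ Zubin ∩ Gita: 09:10-11:25, 11:35-13:00.

09:10-11:25, 11:35-13:00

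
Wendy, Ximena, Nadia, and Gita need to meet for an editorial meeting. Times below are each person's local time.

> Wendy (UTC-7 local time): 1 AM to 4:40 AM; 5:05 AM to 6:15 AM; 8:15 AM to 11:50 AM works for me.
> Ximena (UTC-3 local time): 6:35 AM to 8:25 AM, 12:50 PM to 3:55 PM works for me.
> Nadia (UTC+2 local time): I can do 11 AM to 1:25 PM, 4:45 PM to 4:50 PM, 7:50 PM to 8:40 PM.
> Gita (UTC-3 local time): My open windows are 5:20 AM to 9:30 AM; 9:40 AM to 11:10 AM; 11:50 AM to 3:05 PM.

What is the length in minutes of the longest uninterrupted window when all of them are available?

110

Wendy in UTC: 08:00-11:40, 12:05-13:15, 15:15-18:50 (add 7h to convert from UTC-7).
Ximena in UTC: 09:35-11:25, 15:50-18:55 (add 3h to convert from UTC-3).
Nadia in UTC: 09:00-11:25, 14:45-14:50, 17:50-18:40 (subtract 2h to convert from UTC+2).
Gita in UTC: 08:20-12:30, 12:40-14:10, 14:50-18:05 (add 3h to convert from UTC-3).
Wendy ∩ Ximena: 09:35-11:25, 15:50-18:50.
Wendy ∩ Ximena ∩ Nadia: 09:35-11:25, 17:50-18:40.
Wendy ∩ Ximena ∩ Nadia ∩ Gita: 09:35-11:25, 17:50-18:05.
Those are the intersection windows.
The longest is 09:35-11:25 at 110 minutes.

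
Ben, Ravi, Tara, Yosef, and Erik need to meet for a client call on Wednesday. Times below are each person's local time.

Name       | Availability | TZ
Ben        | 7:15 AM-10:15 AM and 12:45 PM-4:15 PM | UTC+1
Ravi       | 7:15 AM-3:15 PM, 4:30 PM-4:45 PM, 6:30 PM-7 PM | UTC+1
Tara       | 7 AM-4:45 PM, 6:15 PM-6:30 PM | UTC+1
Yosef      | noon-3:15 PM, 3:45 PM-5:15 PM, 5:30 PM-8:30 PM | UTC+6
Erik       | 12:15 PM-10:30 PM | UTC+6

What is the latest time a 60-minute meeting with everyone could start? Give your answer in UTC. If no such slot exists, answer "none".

Ben in UTC: 06:15-09:15, 11:45-15:15 (subtract 1h to convert from UTC+1).
Ravi in UTC: 06:15-14:15, 15:30-15:45, 17:30-18:00 (subtract 1h to convert from UTC+1).
Tara in UTC: 06:00-15:45, 17:15-17:30 (subtract 1h to convert from UTC+1).
Yosef in UTC: 06:00-09:15, 09:45-11:15, 11:30-14:30 (subtract 6h to convert from UTC+6).
Erik in UTC: 06:15-16:30 (subtract 6h to convert from UTC+6).
Ben ∩ Ravi: 06:15-09:15, 11:45-14:15.
Ben ∩ Ravi ∩ Tara: 06:15-09:15, 11:45-14:15.
Ben ∩ Ravi ∩ Tara ∩ Yosef: 06:15-09:15, 11:45-14:15.
Ben ∩ Ravi ∩ Tara ∩ Yosef ∩ Erik: 06:15-09:15, 11:45-14:15.
So the common availability across everyone is 06:15-09:15, 11:45-14:15.
The last common window of at least 60 minutes is 11:45-14:15; a 60-minute meeting can start as late as 13:15 and still end by 14:15.

13:15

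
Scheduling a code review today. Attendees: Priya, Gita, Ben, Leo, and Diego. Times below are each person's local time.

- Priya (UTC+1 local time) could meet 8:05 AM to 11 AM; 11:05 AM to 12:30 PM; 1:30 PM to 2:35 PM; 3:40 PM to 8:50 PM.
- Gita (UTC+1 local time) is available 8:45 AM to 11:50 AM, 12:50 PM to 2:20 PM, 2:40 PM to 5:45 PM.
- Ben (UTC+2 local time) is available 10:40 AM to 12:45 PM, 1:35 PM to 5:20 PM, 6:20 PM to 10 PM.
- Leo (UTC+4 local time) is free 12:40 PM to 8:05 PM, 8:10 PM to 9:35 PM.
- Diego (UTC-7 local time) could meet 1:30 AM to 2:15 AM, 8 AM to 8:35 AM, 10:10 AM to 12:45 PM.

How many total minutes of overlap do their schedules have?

Priya in UTC: 07:05-10:00, 10:05-11:30, 12:30-13:35, 14:40-19:50 (subtract 1h to convert from UTC+1).
Gita in UTC: 07:45-10:50, 11:50-13:20, 13:40-16:45 (subtract 1h to convert from UTC+1).
Ben in UTC: 08:40-10:45, 11:35-15:20, 16:20-20:00 (subtract 2h to convert from UTC+2).
Leo in UTC: 08:40-16:05, 16:10-17:35 (subtract 4h to convert from UTC+4).
Diego in UTC: 08:30-09:15, 15:00-15:35, 17:10-19:45 (add 7h to convert from UTC-7).
Priya ∩ Gita: 07:45-10:00, 10:05-10:50, 12:30-13:20, 14:40-16:45.
Priya ∩ Gita ∩ Ben: 08:40-10:00, 10:05-10:45, 12:30-13:20, 14:40-15:20, 16:20-16:45.
Priya ∩ Gita ∩ Ben ∩ Leo: 08:40-10:00, 10:05-10:45, 12:30-13:20, 14:40-15:20, 16:20-16:45.
Priya ∩ Gita ∩ Ben ∩ Leo ∩ Diego: 08:40-09:15, 15:00-15:20.
Those are the intersection windows.
Summing the common windows: 35 + 20 = 55 minutes.

55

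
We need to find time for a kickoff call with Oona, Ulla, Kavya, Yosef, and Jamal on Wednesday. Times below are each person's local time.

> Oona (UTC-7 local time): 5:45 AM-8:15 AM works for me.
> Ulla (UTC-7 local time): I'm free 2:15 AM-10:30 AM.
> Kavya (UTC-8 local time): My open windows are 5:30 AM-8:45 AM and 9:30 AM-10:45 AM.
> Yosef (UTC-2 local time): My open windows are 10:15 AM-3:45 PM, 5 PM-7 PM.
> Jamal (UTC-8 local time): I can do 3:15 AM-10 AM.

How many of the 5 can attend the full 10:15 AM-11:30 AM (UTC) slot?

1

Oona in UTC: 12:45-15:15 (add 7h to convert from UTC-7).
Ulla in UTC: 09:15-17:30 (add 7h to convert from UTC-7).
Kavya in UTC: 13:30-16:45, 17:30-18:45 (add 8h to convert from UTC-8).
Yosef in UTC: 12:15-17:45, 19:00-21:00 (add 2h to convert from UTC-2).
Jamal in UTC: 11:15-18:00 (add 8h to convert from UTC-8).
Ulla can make the full 10:15-11:30 slot — that's 1.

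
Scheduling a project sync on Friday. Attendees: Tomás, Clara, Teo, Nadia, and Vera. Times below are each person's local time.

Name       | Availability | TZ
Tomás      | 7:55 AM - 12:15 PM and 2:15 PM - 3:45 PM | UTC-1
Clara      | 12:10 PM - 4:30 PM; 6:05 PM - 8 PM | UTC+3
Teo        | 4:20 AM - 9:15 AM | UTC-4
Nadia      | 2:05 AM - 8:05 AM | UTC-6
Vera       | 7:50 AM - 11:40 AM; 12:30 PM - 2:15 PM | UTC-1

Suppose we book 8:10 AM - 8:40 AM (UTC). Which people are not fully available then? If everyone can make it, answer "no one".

Clara, Teo, Tomás, Vera

Tomás in UTC: 08:55-13:15, 15:15-16:45 (add 1h to convert from UTC-1).
Clara in UTC: 09:10-13:30, 15:05-17:00 (subtract 3h to convert from UTC+3).
Teo in UTC: 08:20-13:15 (add 4h to convert from UTC-4).
Nadia in UTC: 08:05-14:05 (add 6h to convert from UTC-6).
Vera in UTC: 08:50-12:40, 13:30-15:15 (add 1h to convert from UTC-1).
Tomás: not fully free for 08:10-08:40. Clara: not fully free for 08:10-08:40. Teo: not fully free for 08:10-08:40. Nadia: free for 08:10-08:40. Vera: not fully free for 08:10-08:40.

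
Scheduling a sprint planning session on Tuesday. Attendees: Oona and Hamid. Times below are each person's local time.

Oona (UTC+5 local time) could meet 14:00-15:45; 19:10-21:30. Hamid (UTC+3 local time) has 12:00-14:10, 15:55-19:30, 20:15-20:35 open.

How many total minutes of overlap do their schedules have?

Oona in UTC: 09:00-10:45, 14:10-16:30 (subtract 5h to convert from UTC+5).
Hamid in UTC: 09:00-11:10, 12:55-16:30, 17:15-17:35 (subtract 3h to convert from UTC+3).
Oona ∩ Hamid: 09:00-10:45, 14:10-16:30.
Summing the common windows: 105 + 140 = 245 minutes.

245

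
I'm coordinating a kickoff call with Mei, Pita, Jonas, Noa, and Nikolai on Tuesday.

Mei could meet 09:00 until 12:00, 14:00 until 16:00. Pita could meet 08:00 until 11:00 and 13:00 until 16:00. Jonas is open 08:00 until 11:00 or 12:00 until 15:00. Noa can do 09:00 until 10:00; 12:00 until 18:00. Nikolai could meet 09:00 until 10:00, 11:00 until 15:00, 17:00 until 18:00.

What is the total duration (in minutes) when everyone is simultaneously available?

120

Mei ∩ Pita: 09:00-11:00, 14:00-16:00.
Mei ∩ Pita ∩ Jonas: 09:00-11:00, 14:00-15:00.
Mei ∩ Pita ∩ Jonas ∩ Noa: 09:00-10:00, 14:00-15:00.
Mei ∩ Pita ∩ Jonas ∩ Noa ∩ Nikolai: 09:00-10:00, 14:00-15:00.
Those are the intersection windows.
Summing the common windows: 60 + 60 = 120 minutes.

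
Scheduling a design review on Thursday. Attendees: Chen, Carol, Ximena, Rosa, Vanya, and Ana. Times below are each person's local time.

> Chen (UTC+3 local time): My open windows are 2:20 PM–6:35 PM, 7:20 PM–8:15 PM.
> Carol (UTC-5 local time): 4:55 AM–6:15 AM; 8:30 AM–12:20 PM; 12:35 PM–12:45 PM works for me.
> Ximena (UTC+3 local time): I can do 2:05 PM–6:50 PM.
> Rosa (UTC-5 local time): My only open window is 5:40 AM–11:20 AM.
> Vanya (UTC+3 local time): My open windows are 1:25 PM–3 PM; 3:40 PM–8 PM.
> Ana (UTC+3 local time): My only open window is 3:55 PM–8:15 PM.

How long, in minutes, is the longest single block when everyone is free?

125

Chen in UTC: 11:20-15:35, 16:20-17:15 (subtract 3h to convert from UTC+3).
Carol in UTC: 09:55-11:15, 13:30-17:20, 17:35-17:45 (add 5h to convert from UTC-5).
Ximena in UTC: 11:05-15:50 (subtract 3h to convert from UTC+3).
Rosa in UTC: 10:40-16:20 (add 5h to convert from UTC-5).
Vanya in UTC: 10:25-12:00, 12:40-17:00 (subtract 3h to convert from UTC+3).
Ana in UTC: 12:55-17:15 (subtract 3h to convert from UTC+3).
Chen ∩ Carol: 13:30-15:35, 16:20-17:15.
Chen ∩ Carol ∩ Ximena: 13:30-15:35.
Chen ∩ Carol ∩ Ximena ∩ Rosa: 13:30-15:35.
Chen ∩ Carol ∩ Ximena ∩ Rosa ∩ Vanya: 13:30-15:35.
Chen ∩ Carol ∩ Ximena ∩ Rosa ∩ Vanya ∩ Ana: 13:30-15:35.
The longest is 13:30-15:35 at 125 minutes.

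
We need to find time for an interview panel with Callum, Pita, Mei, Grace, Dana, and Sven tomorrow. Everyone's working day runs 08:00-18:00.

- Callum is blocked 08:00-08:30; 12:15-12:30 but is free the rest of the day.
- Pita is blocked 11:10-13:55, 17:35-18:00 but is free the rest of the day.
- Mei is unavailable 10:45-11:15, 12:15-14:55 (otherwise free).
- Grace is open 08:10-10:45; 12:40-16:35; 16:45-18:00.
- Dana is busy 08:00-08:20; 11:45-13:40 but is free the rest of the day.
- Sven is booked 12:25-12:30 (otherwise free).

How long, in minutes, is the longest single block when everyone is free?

Callum free: 08:30-12:15, 12:30-18:00 (invert busy blocks within the working day).
Pita free: 08:00-11:10, 13:55-17:35 (invert busy blocks within the working day).
Mei free: 08:00-10:45, 11:15-12:15, 14:55-18:00 (invert busy blocks within the working day).
Grace free: 08:10-10:45, 12:40-16:35, 16:45-18:00.
Dana free: 08:20-11:45, 13:40-18:00 (invert busy blocks within the working day).
Sven free: 08:00-12:25, 12:30-18:00 (invert busy blocks within the working day).
Callum ∩ Pita: 08:30-11:10, 13:55-17:35.
Callum ∩ Pita ∩ Mei: 08:30-10:45, 14:55-17:35.
Callum ∩ Pita ∩ Mei ∩ Grace: 08:30-10:45, 14:55-16:35, 16:45-17:35.
Callum ∩ Pita ∩ Mei ∩ Grace ∩ Dana: 08:30-10:45, 14:55-16:35, 16:45-17:35.
Callum ∩ Pita ∩ Mei ∩ Grace ∩ Dana ∩ Sven: 08:30-10:45, 14:55-16:35, 16:45-17:35.
The longest is 08:30-10:45 at 135 minutes.

135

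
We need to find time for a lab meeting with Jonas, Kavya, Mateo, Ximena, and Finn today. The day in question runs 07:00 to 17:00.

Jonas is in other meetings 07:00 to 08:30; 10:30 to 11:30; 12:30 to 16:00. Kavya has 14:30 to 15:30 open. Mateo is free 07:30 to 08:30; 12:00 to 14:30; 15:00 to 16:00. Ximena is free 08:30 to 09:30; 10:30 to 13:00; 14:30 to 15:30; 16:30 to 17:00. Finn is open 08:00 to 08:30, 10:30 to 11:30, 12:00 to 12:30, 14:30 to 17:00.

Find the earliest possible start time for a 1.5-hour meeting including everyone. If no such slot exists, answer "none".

Jonas free: 08:30-10:30, 11:30-12:30, 16:00-17:00 (invert busy blocks within the working day).
Kavya free: 14:30-15:30.
Mateo free: 07:30-08:30, 12:00-14:30, 15:00-16:00.
Ximena free: 08:30-09:30, 10:30-13:00, 14:30-15:30, 16:30-17:00.
Finn free: 08:00-08:30, 10:30-11:30, 12:00-12:30, 14:30-17:00.
Jonas ∩ Kavya: ∅.
Jonas ∩ Kavya ∩ Mateo: ∅.
Jonas ∩ Kavya ∩ Mateo ∩ Ximena: ∅.
Jonas ∩ Kavya ∩ Mateo ∩ Ximena ∩ Finn: ∅.
There is no time when everyone is free.
No common window is at least 90 minutes long.

none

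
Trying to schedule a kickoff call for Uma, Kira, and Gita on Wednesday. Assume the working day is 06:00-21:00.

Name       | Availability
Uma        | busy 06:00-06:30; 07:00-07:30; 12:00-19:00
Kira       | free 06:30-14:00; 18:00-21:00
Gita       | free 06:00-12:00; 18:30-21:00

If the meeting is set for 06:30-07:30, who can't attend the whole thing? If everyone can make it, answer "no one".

Uma free: 06:30-07:00, 07:30-12:00, 19:00-21:00 (invert busy blocks within the working day).
Kira free: 06:30-14:00, 18:00-21:00.
Gita free: 06:00-12:00, 18:30-21:00.
Uma: not fully free for 06:30-07:30. Kira: free for 06:30-07:30. Gita: free for 06:30-07:30.

Uma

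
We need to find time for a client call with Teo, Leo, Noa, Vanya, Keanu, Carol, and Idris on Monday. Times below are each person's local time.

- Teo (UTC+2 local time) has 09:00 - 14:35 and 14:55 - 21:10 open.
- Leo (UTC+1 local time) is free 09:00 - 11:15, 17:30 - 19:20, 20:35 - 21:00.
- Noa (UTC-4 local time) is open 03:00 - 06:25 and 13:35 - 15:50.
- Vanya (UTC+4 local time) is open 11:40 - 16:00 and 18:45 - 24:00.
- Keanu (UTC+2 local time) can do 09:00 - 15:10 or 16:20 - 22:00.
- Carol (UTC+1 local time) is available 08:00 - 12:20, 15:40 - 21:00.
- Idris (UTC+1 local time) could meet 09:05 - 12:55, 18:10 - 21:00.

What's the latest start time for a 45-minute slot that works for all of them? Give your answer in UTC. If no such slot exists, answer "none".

Teo in UTC: 07:00-12:35, 12:55-19:10 (subtract 2h to convert from UTC+2).
Leo in UTC: 08:00-10:15, 16:30-18:20, 19:35-20:00 (subtract 1h to convert from UTC+1).
Noa in UTC: 07:00-10:25, 17:35-19:50 (add 4h to convert from UTC-4).
Vanya in UTC: 07:40-12:00, 14:45-20:00 (subtract 4h to convert from UTC+4).
Keanu in UTC: 07:00-13:10, 14:20-20:00 (subtract 2h to convert from UTC+2).
Carol in UTC: 07:00-11:20, 14:40-20:00 (subtract 1h to convert from UTC+1).
Idris in UTC: 08:05-11:55, 17:10-20:00 (subtract 1h to convert from UTC+1).
Teo ∩ Leo: 08:00-10:15, 16:30-18:20.
Teo ∩ Leo ∩ Noa: 08:00-10:15, 17:35-18:20.
Teo ∩ Leo ∩ Noa ∩ Vanya: 08:00-10:15, 17:35-18:20.
Teo ∩ Leo ∩ Noa ∩ Vanya ∩ Keanu: 08:00-10:15, 17:35-18:20.
Teo ∩ Leo ∩ Noa ∩ Vanya ∩ Keanu ∩ Carol: 08:00-10:15, 17:35-18:20.
Teo ∩ Leo ∩ Noa ∩ Vanya ∩ Keanu ∩ Carol ∩ Idris: 08:05-10:15, 17:35-18:20.
So the common availability across everyone is 08:05-10:15, 17:35-18:20.
The last common window of at least 45 minutes is 17:35-18:20; a 45-minute meeting can start as late as 17:35 and still end by 18:20.

17:35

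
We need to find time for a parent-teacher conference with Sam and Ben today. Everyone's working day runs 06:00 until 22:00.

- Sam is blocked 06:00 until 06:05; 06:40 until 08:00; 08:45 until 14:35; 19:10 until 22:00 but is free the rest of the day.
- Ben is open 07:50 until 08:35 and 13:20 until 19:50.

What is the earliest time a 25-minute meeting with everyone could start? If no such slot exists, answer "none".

08:00

Sam free: 06:05-06:40, 08:00-08:45, 14:35-19:10 (invert busy blocks within the working day).
Ben free: 07:50-08:35, 13:20-19:50.
Sam ∩ Ben: 08:00-08:35, 14:35-19:10.
The first common window of at least 25 minutes is 08:00-08:35, so the earliest start is 08:00.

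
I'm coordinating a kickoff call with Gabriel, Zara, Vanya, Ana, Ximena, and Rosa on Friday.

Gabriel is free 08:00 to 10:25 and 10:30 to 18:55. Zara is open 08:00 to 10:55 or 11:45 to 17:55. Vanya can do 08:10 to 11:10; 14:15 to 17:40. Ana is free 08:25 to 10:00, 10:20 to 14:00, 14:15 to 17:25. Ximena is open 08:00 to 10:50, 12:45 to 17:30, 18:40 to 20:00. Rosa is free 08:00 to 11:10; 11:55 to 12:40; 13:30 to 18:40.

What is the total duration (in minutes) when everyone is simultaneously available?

310

Gabriel ∩ Zara: 08:00-10:25, 10:30-10:55, 11:45-17:55.
Gabriel ∩ Zara ∩ Vanya: 08:10-10:25, 10:30-10:55, 14:15-17:40.
Gabriel ∩ Zara ∩ Vanya ∩ Ana: 08:25-10:00, 10:20-10:25, 10:30-10:55, 14:15-17:25.
Gabriel ∩ Zara ∩ Vanya ∩ Ana ∩ Ximena: 08:25-10:00, 10:20-10:25, 10:30-10:50, 14:15-17:25.
Gabriel ∩ Zara ∩ Vanya ∩ Ana ∩ Ximena ∩ Rosa: 08:25-10:00, 10:20-10:25, 10:30-10:50, 14:15-17:25.
Summing the common windows: 95 + 5 + 20 + 190 = 310 minutes.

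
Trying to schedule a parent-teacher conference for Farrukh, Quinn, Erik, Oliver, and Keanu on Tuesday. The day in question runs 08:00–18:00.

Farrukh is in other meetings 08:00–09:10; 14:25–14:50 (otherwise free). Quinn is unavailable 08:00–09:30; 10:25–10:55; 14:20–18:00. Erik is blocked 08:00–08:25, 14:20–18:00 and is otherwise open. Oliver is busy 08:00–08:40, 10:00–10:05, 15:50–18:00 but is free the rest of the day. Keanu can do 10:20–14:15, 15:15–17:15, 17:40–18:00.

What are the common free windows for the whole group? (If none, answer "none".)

Farrukh free: 09:10-14:25, 14:50-18:00 (invert busy blocks within the working day).
Quinn free: 09:30-10:25, 10:55-14:20 (invert busy blocks within the working day).
Erik free: 08:25-14:20 (invert busy blocks within the working day).
Oliver free: 08:40-10:00, 10:05-15:50 (invert busy blocks within the working day).
Keanu free: 10:20-14:15, 15:15-17:15, 17:40-18:00.
Farrukh ∩ Quinn: 09:30-10:25, 10:55-14:20.
Farrukh ∩ Quinn ∩ Erik: 09:30-10:25, 10:55-14:20.
Farrukh ∩ Quinn ∩ Erik ∩ Oliver: 09:30-10:00, 10:05-10:25, 10:55-14:20.
Farrukh ∩ Quinn ∩ Erik ∩ Oliver ∩ Keanu: 10:20-10:25, 10:55-14:15.

10:20-10:25, 10:55-14:15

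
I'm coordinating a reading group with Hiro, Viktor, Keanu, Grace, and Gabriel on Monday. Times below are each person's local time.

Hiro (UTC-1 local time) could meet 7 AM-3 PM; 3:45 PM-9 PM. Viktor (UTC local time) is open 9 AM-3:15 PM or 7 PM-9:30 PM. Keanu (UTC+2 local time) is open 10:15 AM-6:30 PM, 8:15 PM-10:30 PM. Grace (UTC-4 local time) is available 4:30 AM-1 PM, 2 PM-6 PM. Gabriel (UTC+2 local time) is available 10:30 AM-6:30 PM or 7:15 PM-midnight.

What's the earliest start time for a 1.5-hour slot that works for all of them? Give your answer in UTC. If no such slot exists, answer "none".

09:00

Hiro in UTC: 08:00-16:00, 16:45-22:00 (add 1h to convert from UTC-1).
Viktor in UTC: 09:00-15:15, 19:00-21:30.
Keanu in UTC: 08:15-16:30, 18:15-20:30 (subtract 2h to convert from UTC+2).
Grace in UTC: 08:30-17:00, 18:00-22:00 (add 4h to convert from UTC-4).
Gabriel in UTC: 08:30-16:30, 17:15-22:00 (subtract 2h to convert from UTC+2).
Hiro ∩ Viktor: 09:00-15:15, 19:00-21:30.
Hiro ∩ Viktor ∩ Keanu: 09:00-15:15, 19:00-20:30.
Hiro ∩ Viktor ∩ Keanu ∩ Grace: 09:00-15:15, 19:00-20:30.
Hiro ∩ Viktor ∩ Keanu ∩ Grace ∩ Gabriel: 09:00-15:15, 19:00-20:30.
The first common window of at least 90 minutes is 09:00-15:15, so the earliest start is 09:00.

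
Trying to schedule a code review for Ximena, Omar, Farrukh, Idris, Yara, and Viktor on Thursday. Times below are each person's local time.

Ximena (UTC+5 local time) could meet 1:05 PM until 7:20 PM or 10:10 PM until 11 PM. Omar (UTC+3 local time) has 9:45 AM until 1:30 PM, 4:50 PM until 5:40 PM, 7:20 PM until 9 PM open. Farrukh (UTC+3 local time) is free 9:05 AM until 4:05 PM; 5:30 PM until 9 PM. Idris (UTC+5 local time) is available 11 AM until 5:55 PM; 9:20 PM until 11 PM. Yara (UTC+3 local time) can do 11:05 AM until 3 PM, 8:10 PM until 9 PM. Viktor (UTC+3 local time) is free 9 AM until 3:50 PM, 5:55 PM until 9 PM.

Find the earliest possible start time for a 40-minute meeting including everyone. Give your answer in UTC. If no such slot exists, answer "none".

Ximena in UTC: 08:05-14:20, 17:10-18:00 (subtract 5h to convert from UTC+5).
Omar in UTC: 06:45-10:30, 13:50-14:40, 16:20-18:00 (subtract 3h to convert from UTC+3).
Farrukh in UTC: 06:05-13:05, 14:30-18:00 (subtract 3h to convert from UTC+3).
Idris in UTC: 06:00-12:55, 16:20-18:00 (subtract 5h to convert from UTC+5).
Yara in UTC: 08:05-12:00, 17:10-18:00 (subtract 3h to convert from UTC+3).
Viktor in UTC: 06:00-12:50, 14:55-18:00 (subtract 3h to convert from UTC+3).
Ximena ∩ Omar: 08:05-10:30, 13:50-14:20, 17:10-18:00.
Ximena ∩ Omar ∩ Farrukh: 08:05-10:30, 17:10-18:00.
Ximena ∩ Omar ∩ Farrukh ∩ Idris: 08:05-10:30, 17:10-18:00.
Ximena ∩ Omar ∩ Farrukh ∩ Idris ∩ Yara: 08:05-10:30, 17:10-18:00.
Ximena ∩ Omar ∩ Farrukh ∩ Idris ∩ Yara ∩ Viktor: 08:05-10:30, 17:10-18:00.
The first common window of at least 40 minutes is 08:05-10:30, so the earliest start is 08:05.

08:05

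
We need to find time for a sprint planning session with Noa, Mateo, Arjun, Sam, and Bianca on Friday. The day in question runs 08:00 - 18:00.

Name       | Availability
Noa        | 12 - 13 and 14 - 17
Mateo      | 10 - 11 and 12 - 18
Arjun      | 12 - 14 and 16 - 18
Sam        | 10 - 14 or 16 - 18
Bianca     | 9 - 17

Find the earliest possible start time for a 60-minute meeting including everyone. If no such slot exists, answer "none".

12:00

Noa ∩ Mateo: 12:00-13:00, 14:00-17:00.
Noa ∩ Mateo ∩ Arjun: 12:00-13:00, 16:00-17:00.
Noa ∩ Mateo ∩ Arjun ∩ Sam: 12:00-13:00, 16:00-17:00.
Noa ∩ Mateo ∩ Arjun ∩ Sam ∩ Bianca: 12:00-13:00, 16:00-17:00.
The first common window of at least 60 minutes is 12:00-13:00, so the earliest start is 12:00.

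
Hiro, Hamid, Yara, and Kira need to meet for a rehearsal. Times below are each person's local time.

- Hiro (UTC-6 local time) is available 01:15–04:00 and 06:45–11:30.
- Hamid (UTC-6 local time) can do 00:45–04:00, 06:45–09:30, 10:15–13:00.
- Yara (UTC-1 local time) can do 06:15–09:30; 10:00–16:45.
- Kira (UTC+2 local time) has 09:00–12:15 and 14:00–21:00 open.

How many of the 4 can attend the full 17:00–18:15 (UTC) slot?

Hiro in UTC: 07:15-10:00, 12:45-17:30 (add 6h to convert from UTC-6).
Hamid in UTC: 06:45-10:00, 12:45-15:30, 16:15-19:00 (add 6h to convert from UTC-6).
Yara in UTC: 07:15-10:30, 11:00-17:45 (add 1h to convert from UTC-1).
Kira in UTC: 07:00-10:15, 12:00-19:00 (subtract 2h to convert from UTC+2).
Hamid and Kira can make the full 17:00-18:15 slot — that's 2.

2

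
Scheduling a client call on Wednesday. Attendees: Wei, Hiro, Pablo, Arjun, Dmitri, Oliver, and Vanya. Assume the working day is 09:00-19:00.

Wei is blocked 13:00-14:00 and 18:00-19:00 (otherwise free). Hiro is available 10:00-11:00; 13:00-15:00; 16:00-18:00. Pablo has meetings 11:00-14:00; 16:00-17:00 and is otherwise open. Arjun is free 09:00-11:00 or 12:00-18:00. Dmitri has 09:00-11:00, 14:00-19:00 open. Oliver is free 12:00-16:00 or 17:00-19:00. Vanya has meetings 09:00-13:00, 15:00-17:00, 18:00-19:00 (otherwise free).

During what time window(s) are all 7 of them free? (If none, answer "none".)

Wei free: 09:00-13:00, 14:00-18:00 (invert busy blocks within the working day).
Hiro free: 10:00-11:00, 13:00-15:00, 16:00-18:00.
Pablo free: 09:00-11:00, 14:00-16:00, 17:00-19:00 (invert busy blocks within the working day).
Arjun free: 09:00-11:00, 12:00-18:00.
Dmitri free: 09:00-11:00, 14:00-19:00.
Oliver free: 12:00-16:00, 17:00-19:00.
Vanya free: 13:00-15:00, 17:00-18:00 (invert busy blocks within the working day).
Wei ∩ Hiro: 10:00-11:00, 14:00-15:00, 16:00-18:00.
Wei ∩ Hiro ∩ Pablo: 10:00-11:00, 14:00-15:00, 17:00-18:00.
Wei ∩ Hiro ∩ Pablo ∩ Arjun: 10:00-11:00, 14:00-15:00, 17:00-18:00.
Wei ∩ Hiro ∩ Pablo ∩ Arjun ∩ Dmitri: 10:00-11:00, 14:00-15:00, 17:00-18:00.
Wei ∩ Hiro ∩ Pablo ∩ Arjun ∩ Dmitri ∩ Oliver: 14:00-15:00, 17:00-18:00.
Wei ∩ Hiro ∩ Pablo ∩ Arjun ∩ Dmitri ∩ Oliver ∩ Vanya: 14:00-15:00, 17:00-18:00.

14:00-15:00, 17:00-18:00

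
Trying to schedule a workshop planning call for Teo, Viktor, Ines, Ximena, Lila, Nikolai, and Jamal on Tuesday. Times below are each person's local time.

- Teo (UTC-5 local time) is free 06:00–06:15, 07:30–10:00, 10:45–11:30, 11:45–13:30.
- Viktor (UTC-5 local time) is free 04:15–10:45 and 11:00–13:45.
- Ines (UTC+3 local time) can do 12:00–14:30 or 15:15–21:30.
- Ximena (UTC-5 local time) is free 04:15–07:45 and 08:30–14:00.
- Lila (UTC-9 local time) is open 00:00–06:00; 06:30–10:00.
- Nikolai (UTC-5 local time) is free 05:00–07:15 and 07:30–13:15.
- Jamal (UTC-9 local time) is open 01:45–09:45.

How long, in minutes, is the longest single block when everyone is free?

Teo in UTC: 11:00-11:15, 12:30-15:00, 15:45-16:30, 16:45-18:30 (add 5h to convert from UTC-5).
Viktor in UTC: 09:15-15:45, 16:00-18:45 (add 5h to convert from UTC-5).
Ines in UTC: 09:00-11:30, 12:15-18:30 (subtract 3h to convert from UTC+3).
Ximena in UTC: 09:15-12:45, 13:30-19:00 (add 5h to convert from UTC-5).
Lila in UTC: 09:00-15:00, 15:30-19:00 (add 9h to convert from UTC-9).
Nikolai in UTC: 10:00-12:15, 12:30-18:15 (add 5h to convert from UTC-5).
Jamal in UTC: 10:45-18:45 (add 9h to convert from UTC-9).
Teo ∩ Viktor: 11:00-11:15, 12:30-15:00, 16:00-16:30, 16:45-18:30.
Teo ∩ Viktor ∩ Ines: 11:00-11:15, 12:30-15:00, 16:00-16:30, 16:45-18:30.
Teo ∩ Viktor ∩ Ines ∩ Ximena: 11:00-11:15, 12:30-12:45, 13:30-15:00, 16:00-16:30, 16:45-18:30.
Teo ∩ Viktor ∩ Ines ∩ Ximena ∩ Lila: 11:00-11:15, 12:30-12:45, 13:30-15:00, 16:00-16:30, 16:45-18:30.
Teo ∩ Viktor ∩ Ines ∩ Ximena ∩ Lila ∩ Nikolai: 11:00-11:15, 12:30-12:45, 13:30-15:00, 16:00-16:30, 16:45-18:15.
Teo ∩ Viktor ∩ Ines ∩ Ximena ∩ Lila ∩ Nikolai ∩ Jamal: 11:00-11:15, 12:30-12:45, 13:30-15:00, 16:00-16:30, 16:45-18:15.
Those are the intersection windows.
The longest is 13:30-15:00 at 90 minutes.

90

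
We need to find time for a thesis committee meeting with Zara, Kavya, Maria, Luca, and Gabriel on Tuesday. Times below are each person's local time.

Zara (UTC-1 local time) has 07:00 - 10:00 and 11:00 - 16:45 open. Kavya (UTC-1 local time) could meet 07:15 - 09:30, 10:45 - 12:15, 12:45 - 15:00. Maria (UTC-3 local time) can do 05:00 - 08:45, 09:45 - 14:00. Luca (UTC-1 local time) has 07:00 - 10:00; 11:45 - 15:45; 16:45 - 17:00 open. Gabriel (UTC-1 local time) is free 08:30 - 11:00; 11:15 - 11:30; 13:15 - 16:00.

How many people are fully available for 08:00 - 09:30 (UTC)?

Zara in UTC: 08:00-11:00, 12:00-17:45 (add 1h to convert from UTC-1).
Kavya in UTC: 08:15-10:30, 11:45-13:15, 13:45-16:00 (add 1h to convert from UTC-1).
Maria in UTC: 08:00-11:45, 12:45-17:00 (add 3h to convert from UTC-3).
Luca in UTC: 08:00-11:00, 12:45-16:45, 17:45-18:00 (add 1h to convert from UTC-1).
Gabriel in UTC: 09:30-12:00, 12:15-12:30, 14:15-17:00 (add 1h to convert from UTC-1).
Zara, Maria, and Luca can make the full 08:00-09:30 slot — that's 3.

3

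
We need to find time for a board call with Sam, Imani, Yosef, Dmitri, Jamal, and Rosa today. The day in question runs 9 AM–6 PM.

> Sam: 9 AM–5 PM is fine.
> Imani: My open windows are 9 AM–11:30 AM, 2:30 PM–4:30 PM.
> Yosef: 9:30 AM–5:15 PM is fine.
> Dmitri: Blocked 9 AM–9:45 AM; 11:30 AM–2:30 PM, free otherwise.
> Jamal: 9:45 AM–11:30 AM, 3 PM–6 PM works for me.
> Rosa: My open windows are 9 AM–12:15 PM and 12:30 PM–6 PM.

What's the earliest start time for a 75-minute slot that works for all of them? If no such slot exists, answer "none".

09:45

Sam free: 09:00-17:00.
Imani free: 09:00-11:30, 14:30-16:30.
Yosef free: 09:30-17:15.
Dmitri free: 09:45-11:30, 14:30-18:00 (invert busy blocks within the working day).
Jamal free: 09:45-11:30, 15:00-18:00.
Rosa free: 09:00-12:15, 12:30-18:00.
Sam ∩ Imani: 09:00-11:30, 14:30-16:30.
Sam ∩ Imani ∩ Yosef: 09:30-11:30, 14:30-16:30.
Sam ∩ Imani ∩ Yosef ∩ Dmitri: 09:45-11:30, 14:30-16:30.
Sam ∩ Imani ∩ Yosef ∩ Dmitri ∩ Jamal: 09:45-11:30, 15:00-16:30.
Sam ∩ Imani ∩ Yosef ∩ Dmitri ∩ Jamal ∩ Rosa: 09:45-11:30, 15:00-16:30.
The first common window of at least 75 minutes is 09:45-11:30, so the earliest start is 09:45.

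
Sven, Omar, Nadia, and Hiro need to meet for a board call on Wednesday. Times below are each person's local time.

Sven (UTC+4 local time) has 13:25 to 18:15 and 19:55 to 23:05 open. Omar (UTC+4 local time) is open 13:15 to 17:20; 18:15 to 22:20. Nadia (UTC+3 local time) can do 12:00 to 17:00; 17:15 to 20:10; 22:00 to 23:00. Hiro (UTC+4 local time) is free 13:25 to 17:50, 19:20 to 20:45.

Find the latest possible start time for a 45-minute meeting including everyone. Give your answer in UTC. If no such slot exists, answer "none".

Sven in UTC: 09:25-14:15, 15:55-19:05 (subtract 4h to convert from UTC+4).
Omar in UTC: 09:15-13:20, 14:15-18:20 (subtract 4h to convert from UTC+4).
Nadia in UTC: 09:00-14:00, 14:15-17:10, 19:00-20:00 (subtract 3h to convert from UTC+3).
Hiro in UTC: 09:25-13:50, 15:20-16:45 (subtract 4h to convert from UTC+4).
Sven ∩ Omar: 09:25-13:20, 15:55-18:20.
Sven ∩ Omar ∩ Nadia: 09:25-13:20, 15:55-17:10.
Sven ∩ Omar ∩ Nadia ∩ Hiro: 09:25-13:20, 15:55-16:45.
Those are the intersection windows.
The last common window of at least 45 minutes is 15:55-16:45; a 45-minute meeting can start as late as 16:00 and still end by 16:45.

16:00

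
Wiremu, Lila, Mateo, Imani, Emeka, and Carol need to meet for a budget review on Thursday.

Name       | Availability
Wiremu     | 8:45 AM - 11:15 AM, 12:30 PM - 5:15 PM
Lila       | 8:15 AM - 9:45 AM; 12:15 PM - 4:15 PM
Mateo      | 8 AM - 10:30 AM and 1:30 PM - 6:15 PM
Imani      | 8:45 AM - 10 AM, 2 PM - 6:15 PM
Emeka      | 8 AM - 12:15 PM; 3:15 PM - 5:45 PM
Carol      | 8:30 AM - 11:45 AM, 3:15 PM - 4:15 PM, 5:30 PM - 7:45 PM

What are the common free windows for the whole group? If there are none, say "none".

08:45-09:45, 15:15-16:15

Wiremu ∩ Lila: 08:45-09:45, 12:30-16:15.
Wiremu ∩ Lila ∩ Mateo: 08:45-09:45, 13:30-16:15.
Wiremu ∩ Lila ∩ Mateo ∩ Imani: 08:45-09:45, 14:00-16:15.
Wiremu ∩ Lila ∩ Mateo ∩ Imani ∩ Emeka: 08:45-09:45, 15:15-16:15.
Wiremu ∩ Lila ∩ Mateo ∩ Imani ∩ Emeka ∩ Carol: 08:45-09:45, 15:15-16:15.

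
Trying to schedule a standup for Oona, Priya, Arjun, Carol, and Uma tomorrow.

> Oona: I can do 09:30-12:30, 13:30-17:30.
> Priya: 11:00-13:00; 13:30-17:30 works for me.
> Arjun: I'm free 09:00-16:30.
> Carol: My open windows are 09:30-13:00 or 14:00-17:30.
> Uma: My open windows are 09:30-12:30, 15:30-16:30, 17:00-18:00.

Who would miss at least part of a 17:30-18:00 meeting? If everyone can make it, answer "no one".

Oona: not fully free for 17:30-18:00. Priya: not fully free for 17:30-18:00. Arjun: not fully free for 17:30-18:00. Carol: not fully free for 17:30-18:00. Uma: free for 17:30-18:00.

Arjun, Carol, Oona, Priya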